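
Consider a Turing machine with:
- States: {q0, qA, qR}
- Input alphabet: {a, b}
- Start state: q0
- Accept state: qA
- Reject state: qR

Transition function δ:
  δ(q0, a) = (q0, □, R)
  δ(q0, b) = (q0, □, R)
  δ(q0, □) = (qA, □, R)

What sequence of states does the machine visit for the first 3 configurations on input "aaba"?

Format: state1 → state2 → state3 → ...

Execution trace:
Initial: [q0]aaba
Step 1: δ(q0, a) = (q0, □, R) → □[q0]aba
Step 2: δ(q0, a) = (q0, □, R) → □□[q0]ba

State sequence: q0 → q0 → q0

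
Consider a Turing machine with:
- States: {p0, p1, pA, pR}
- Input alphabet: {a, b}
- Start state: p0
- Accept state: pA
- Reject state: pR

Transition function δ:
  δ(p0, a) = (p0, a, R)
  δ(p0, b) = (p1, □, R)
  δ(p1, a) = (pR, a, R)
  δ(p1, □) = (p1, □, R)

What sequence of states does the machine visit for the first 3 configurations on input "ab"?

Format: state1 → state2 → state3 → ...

Execution trace:
Initial: [p0]ab
Step 1: δ(p0, a) = (p0, a, R) → a[p0]b
Step 2: δ(p0, b) = (p1, □, R) → a□[p1]□

State sequence: p0 → p0 → p1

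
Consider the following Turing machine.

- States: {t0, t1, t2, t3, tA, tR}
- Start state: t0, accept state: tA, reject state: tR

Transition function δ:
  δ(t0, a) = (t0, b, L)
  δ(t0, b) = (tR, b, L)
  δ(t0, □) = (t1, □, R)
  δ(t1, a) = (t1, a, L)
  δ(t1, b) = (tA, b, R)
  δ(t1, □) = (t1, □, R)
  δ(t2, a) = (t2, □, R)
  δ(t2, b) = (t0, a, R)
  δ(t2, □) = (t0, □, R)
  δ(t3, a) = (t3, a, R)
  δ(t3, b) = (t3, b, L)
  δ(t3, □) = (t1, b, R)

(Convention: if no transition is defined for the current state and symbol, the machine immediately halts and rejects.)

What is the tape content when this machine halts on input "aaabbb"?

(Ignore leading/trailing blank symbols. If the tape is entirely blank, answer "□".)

Execution trace:
Initial: [t0]aaabbb
Step 1: δ(t0, a) = (t0, b, L) → [t0]□baabbb
Step 2: δ(t0, □) = (t1, □, R) → □[t1]baabbb
Step 3: δ(t1, b) = (tA, b, R) → □b[tA]aabbb

The machine reaches the accept state tA and halts.

Final tape (ignoring leading/trailing blanks): baabbb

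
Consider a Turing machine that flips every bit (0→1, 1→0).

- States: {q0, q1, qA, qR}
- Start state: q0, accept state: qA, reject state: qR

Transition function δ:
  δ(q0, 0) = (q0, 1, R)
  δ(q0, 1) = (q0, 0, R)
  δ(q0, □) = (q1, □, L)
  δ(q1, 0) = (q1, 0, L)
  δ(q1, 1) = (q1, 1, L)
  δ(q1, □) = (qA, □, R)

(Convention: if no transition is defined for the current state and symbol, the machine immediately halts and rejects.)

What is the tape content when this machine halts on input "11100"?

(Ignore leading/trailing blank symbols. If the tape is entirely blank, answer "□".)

Execution trace:
Initial: [q0]11100
Step 1: δ(q0, 1) = (q0, 0, R) → 0[q0]1100
Step 2: δ(q0, 1) = (q0, 0, R) → 00[q0]100
Step 3: δ(q0, 1) = (q0, 0, R) → 000[q0]00
Step 4: δ(q0, 0) = (q0, 1, R) → 0001[q0]0
Step 5: δ(q0, 0) = (q0, 1, R) → 00011[q0]□
Step 6: δ(q0, □) = (q1, □, L) → 0001[q1]1□
Step 7: δ(q1, 1) = (q1, 1, L) → 000[q1]11□
Step 8: δ(q1, 1) = (q1, 1, L) → 00[q1]011□
Step 9: δ(q1, 0) = (q1, 0, L) → 0[q1]0011□
Step 10: δ(q1, 0) = (q1, 0, L) → [q1]00011□
Step 11: δ(q1, 0) = (q1, 0, L) → [q1]□00011□
Step 12: δ(q1, □) = (qA, □, R) → □[qA]00011□

The machine reaches the accept state qA and halts.

Final tape (ignoring leading/trailing blanks): 00011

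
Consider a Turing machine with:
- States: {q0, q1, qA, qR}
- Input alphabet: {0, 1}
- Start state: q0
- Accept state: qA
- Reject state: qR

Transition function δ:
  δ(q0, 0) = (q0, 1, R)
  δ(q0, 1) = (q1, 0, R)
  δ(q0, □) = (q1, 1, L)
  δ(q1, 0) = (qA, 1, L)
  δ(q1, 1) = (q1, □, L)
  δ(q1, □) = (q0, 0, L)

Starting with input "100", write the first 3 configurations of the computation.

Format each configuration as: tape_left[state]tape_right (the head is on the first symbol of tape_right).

Transitions applied:
Step 1: δ(q0, 1) = (q1, 0, R)
Step 2: δ(q1, 0) = (qA, 1, L)

The first 3 configurations are:
[q0]100 ⊢ 0[q1]00 ⊢ [qA]010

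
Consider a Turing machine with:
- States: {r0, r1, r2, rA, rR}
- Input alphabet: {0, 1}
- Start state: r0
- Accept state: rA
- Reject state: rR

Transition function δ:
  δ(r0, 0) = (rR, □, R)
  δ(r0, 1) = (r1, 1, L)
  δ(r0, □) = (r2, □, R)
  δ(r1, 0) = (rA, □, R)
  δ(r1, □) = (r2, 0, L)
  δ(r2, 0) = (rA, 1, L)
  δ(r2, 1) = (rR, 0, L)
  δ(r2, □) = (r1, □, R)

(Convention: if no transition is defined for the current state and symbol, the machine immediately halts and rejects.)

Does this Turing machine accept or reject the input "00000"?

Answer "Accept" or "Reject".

Execution trace:
Initial: [r0]00000
Step 1: δ(r0, 0) = (rR, □, R) → □[rR]0000

The machine reaches the reject state rR and halts.

Answer: Reject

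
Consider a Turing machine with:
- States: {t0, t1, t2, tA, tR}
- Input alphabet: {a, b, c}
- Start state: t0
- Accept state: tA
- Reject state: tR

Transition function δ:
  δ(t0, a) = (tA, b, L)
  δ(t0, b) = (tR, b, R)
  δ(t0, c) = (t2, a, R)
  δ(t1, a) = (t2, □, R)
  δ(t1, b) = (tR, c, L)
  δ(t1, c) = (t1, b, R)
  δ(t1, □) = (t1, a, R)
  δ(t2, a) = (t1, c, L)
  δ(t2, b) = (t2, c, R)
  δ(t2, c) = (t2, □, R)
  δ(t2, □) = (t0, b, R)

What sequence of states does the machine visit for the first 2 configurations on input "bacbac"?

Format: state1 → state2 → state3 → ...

Execution trace:
Initial: [t0]bacbac
Step 1: δ(t0, b) = (tR, b, R) → b[tR]acbac

The machine reaches the reject state tR and halts.

State sequence: t0 → tR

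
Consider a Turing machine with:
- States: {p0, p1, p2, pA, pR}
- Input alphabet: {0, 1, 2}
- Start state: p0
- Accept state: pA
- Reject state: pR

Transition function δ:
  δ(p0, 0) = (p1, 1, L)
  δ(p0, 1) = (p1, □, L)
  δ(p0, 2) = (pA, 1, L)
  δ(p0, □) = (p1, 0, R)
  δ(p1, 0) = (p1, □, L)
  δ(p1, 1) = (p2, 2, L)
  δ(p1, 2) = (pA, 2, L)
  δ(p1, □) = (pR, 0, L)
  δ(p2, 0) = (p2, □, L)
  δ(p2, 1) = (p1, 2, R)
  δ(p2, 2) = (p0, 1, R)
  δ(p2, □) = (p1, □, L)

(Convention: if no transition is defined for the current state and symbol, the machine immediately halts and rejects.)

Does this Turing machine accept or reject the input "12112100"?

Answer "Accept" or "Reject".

Execution trace:
Initial: [p0]12112100
Step 1: δ(p0, 1) = (p1, □, L) → [p1]□□2112100
Step 2: δ(p1, □) = (pR, 0, L) → [pR]□0□2112100

The machine reaches the reject state pR and halts.

Answer: Reject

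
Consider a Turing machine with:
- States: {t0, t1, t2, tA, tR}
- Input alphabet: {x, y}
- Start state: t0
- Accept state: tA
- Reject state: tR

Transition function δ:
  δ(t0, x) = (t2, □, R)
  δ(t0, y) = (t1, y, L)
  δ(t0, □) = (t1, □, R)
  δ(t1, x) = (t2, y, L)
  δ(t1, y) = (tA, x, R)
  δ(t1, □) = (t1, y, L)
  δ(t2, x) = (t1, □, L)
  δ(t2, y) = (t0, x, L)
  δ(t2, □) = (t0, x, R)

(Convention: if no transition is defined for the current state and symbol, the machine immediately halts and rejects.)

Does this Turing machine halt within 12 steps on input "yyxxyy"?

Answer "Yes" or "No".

Execution trace:
Initial: [t0]yyxxyy
Step 1: δ(t0, y) = (t1, y, L) → [t1]□yyxxyy
Step 2: δ(t1, □) = (t1, y, L) → [t1]□yyyxxyy
Step 3: δ(t1, □) = (t1, y, L) → [t1]□yyyyxxyy
Step 4: δ(t1, □) = (t1, y, L) → [t1]□yyyyyxxyy
Step 5: δ(t1, □) = (t1, y, L) → [t1]□yyyyyyxxyy
Step 6: δ(t1, □) = (t1, y, L) → [t1]□yyyyyyyxxyy
Step 7: δ(t1, □) = (t1, y, L) → [t1]□yyyyyyyyxxyy
Step 8: δ(t1, □) = (t1, y, L) → [t1]□yyyyyyyyyxxyy
Step 9: δ(t1, □) = (t1, y, L) → [t1]□yyyyyyyyyyxxyy
Step 10: δ(t1, □) = (t1, y, L) → [t1]□yyyyyyyyyyyxxyy
Step 11: δ(t1, □) = (t1, y, L) → [t1]□yyyyyyyyyyyyxxyy
Step 12: δ(t1, □) = (t1, y, L) → [t1]□yyyyyyyyyyyyyxxyy

The machine has not reached a halting state after 12 steps.
The machine did not halt within the 12-step bound.

Answer: No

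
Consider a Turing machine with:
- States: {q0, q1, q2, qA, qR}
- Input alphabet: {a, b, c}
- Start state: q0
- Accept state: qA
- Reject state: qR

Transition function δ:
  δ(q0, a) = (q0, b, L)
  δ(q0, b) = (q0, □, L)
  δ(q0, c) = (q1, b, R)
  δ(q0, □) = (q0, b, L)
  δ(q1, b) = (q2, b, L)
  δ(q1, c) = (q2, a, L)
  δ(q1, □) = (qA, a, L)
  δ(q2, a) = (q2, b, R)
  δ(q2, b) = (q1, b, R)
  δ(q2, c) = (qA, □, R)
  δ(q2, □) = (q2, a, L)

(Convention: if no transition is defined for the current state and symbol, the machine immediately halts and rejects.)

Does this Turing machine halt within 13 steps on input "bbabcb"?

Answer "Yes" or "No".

Execution trace:
Initial: [q0]bbabcb
Step 1: δ(q0, b) = (q0, □, L) → [q0]□□babcb
Step 2: δ(q0, □) = (q0, b, L) → [q0]□b□babcb
Step 3: δ(q0, □) = (q0, b, L) → [q0]□bb□babcb
Step 4: δ(q0, □) = (q0, b, L) → [q0]□bbb□babcb
Step 5: δ(q0, □) = (q0, b, L) → [q0]□bbbb□babcb
Step 6: δ(q0, □) = (q0, b, L) → [q0]□bbbbb□babcb
Step 7: δ(q0, □) = (q0, b, L) → [q0]□bbbbbb□babcb
Step 8: δ(q0, □) = (q0, b, L) → [q0]□bbbbbbb□babcb
Step 9: δ(q0, □) = (q0, b, L) → [q0]□bbbbbbbb□babcb
Step 10: δ(q0, □) = (q0, b, L) → [q0]□bbbbbbbbb□babcb
Step 11: δ(q0, □) = (q0, b, L) → [q0]□bbbbbbbbbb□babcb
Step 12: δ(q0, □) = (q0, b, L) → [q0]□bbbbbbbbbbb□babcb
Step 13: δ(q0, □) = (q0, b, L) → [q0]□bbbbbbbbbbbb□babcb

The machine has not reached a halting state after 13 steps.
The machine did not halt within the 13-step bound.

Answer: No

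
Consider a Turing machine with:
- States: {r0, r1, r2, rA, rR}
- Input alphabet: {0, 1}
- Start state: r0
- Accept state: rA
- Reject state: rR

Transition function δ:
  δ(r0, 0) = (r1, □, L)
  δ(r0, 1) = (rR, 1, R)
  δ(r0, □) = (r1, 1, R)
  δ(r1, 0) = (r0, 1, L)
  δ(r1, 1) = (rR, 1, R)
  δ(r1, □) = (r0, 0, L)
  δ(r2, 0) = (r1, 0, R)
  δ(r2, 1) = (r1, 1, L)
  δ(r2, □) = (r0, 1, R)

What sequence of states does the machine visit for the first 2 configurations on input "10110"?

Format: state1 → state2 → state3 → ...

Execution trace:
Initial: [r0]10110
Step 1: δ(r0, 1) = (rR, 1, R) → 1[rR]0110

The machine reaches the reject state rR and halts.

State sequence: r0 → rR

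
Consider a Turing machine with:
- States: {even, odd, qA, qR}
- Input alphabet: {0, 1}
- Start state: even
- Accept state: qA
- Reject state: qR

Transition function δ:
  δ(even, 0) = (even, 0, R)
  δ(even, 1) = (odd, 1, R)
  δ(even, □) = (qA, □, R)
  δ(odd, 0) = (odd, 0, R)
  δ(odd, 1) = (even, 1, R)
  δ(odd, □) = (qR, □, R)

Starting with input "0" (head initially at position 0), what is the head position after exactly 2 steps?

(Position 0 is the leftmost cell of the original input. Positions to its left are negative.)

Execution trace (head position shown):
Step 0: [even]0  (head at position 0)
Step 1: move right → 0[even]□  (head at position 1)
Step 2: move right → 0□[qA]□  (head at position 2)

After 2 steps, the head is at position 2.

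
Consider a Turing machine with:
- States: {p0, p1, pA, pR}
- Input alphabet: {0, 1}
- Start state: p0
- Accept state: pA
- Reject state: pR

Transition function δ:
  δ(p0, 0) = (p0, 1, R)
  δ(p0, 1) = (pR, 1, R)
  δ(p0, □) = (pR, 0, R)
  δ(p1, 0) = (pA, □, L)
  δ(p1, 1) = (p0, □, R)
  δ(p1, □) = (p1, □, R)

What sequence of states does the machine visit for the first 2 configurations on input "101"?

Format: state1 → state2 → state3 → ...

Execution trace:
Initial: [p0]101
Step 1: δ(p0, 1) = (pR, 1, R) → 1[pR]01

The machine reaches the reject state pR and halts.

State sequence: p0 → pR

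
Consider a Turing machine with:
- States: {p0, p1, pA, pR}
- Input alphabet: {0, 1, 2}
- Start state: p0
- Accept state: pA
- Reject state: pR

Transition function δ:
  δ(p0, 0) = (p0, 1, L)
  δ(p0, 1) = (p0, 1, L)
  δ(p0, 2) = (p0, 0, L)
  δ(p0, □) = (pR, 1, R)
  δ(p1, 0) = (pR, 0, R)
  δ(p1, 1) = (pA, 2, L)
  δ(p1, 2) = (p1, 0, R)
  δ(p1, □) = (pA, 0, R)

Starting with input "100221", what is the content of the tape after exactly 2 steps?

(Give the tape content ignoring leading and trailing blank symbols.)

Execution trace:
Initial: [p0]100221
Step 1: δ(p0, 1) = (p0, 1, L) → [p0]□100221
Step 2: δ(p0, □) = (pR, 1, R) → 1[pR]100221

The machine reaches the reject state pR and halts.

After 2 steps, the tape (ignoring leading/trailing blanks) is: 1100221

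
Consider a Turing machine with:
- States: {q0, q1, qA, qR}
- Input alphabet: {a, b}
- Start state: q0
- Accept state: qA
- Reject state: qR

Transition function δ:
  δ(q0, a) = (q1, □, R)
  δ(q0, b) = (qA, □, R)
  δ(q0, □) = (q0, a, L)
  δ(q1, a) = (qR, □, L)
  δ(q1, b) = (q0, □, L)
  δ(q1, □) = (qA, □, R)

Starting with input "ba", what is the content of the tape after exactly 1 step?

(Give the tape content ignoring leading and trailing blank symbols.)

Execution trace:
Initial: [q0]ba
Step 1: δ(q0, b) = (qA, □, R) → □[qA]a

The machine reaches the accept state qA and halts.

After 1 step, the tape (ignoring leading/trailing blanks) is: a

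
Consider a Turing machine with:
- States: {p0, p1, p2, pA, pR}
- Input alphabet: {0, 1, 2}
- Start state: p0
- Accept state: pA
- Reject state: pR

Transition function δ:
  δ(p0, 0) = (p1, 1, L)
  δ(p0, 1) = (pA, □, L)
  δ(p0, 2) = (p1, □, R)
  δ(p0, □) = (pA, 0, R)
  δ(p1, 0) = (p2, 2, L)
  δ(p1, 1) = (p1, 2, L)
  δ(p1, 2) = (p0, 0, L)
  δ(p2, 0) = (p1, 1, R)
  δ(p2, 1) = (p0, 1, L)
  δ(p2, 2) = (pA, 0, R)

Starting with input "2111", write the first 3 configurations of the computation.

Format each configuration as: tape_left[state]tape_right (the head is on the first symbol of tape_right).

Transitions applied:
Step 1: δ(p0, 2) = (p1, □, R)
Step 2: δ(p1, 1) = (p1, 2, L)

The first 3 configurations are:
[p0]2111 ⊢ □[p1]111 ⊢ [p1]□211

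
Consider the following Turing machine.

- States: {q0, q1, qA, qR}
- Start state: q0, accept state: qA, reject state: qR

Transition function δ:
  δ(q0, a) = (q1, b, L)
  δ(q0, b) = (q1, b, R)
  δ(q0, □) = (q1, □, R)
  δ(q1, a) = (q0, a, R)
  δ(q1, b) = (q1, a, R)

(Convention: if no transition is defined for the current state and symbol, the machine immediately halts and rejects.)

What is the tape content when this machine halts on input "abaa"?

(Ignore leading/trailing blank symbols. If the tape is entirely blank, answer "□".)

Execution trace:
Initial: [q0]abaa
Step 1: δ(q0, a) = (q1, b, L) → [q1]□bbaa

No transition is defined for δ(q1, □). By convention the machine halts and rejects.

Final tape (ignoring leading/trailing blanks): bbaa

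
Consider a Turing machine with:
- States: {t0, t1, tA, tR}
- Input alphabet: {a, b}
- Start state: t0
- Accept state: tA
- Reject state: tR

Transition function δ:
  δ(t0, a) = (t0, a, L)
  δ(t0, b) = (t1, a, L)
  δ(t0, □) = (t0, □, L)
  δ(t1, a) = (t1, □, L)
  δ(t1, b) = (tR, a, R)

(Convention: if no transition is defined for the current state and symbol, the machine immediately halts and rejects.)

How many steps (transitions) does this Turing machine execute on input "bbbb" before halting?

Execution trace:
Initial: [t0]bbbb
Step 1: δ(t0, b) = (t1, a, L) → [t1]□abbb

No transition is defined for δ(t1, □). By convention the machine halts and rejects.

The machine executed 1 step before halting.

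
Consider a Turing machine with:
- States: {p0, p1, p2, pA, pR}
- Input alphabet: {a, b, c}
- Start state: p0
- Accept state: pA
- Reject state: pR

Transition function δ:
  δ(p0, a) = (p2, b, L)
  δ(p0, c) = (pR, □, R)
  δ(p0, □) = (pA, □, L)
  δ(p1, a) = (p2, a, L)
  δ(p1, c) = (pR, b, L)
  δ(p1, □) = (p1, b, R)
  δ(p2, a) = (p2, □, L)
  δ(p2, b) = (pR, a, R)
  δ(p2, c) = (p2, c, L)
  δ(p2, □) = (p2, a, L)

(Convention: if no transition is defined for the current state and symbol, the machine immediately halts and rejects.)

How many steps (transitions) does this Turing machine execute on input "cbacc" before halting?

Execution trace:
Initial: [p0]cbacc
Step 1: δ(p0, c) = (pR, □, R) → □[pR]bacc

The machine reaches the reject state pR and halts.

The machine executed 1 step before halting.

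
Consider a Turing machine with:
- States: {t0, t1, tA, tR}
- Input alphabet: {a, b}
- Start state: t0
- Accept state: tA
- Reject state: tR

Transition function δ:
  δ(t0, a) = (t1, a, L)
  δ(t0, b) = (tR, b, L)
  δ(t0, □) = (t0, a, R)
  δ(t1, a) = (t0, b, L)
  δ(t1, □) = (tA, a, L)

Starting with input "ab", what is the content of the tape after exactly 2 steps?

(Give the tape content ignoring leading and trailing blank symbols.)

Execution trace:
Initial: [t0]ab
Step 1: δ(t0, a) = (t1, a, L) → [t1]□ab
Step 2: δ(t1, □) = (tA, a, L) → [tA]□aab

The machine reaches the accept state tA and halts.

After 2 steps, the tape (ignoring leading/trailing blanks) is: aab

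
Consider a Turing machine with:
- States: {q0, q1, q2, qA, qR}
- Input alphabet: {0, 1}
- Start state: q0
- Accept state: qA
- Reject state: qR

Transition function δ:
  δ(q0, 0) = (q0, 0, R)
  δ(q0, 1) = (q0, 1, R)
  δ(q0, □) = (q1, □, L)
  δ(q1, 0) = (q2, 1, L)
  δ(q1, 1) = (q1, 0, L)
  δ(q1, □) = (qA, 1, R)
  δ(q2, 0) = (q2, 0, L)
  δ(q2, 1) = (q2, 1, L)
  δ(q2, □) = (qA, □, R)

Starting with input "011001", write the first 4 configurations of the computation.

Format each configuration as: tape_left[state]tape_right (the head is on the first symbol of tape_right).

Transitions applied:
Step 1: δ(q0, 0) = (q0, 0, R)
Step 2: δ(q0, 1) = (q0, 1, R)
Step 3: δ(q0, 1) = (q0, 1, R)

The first 4 configurations are:
[q0]011001 ⊢ 0[q0]11001 ⊢ 01[q0]1001 ⊢ 011[q0]001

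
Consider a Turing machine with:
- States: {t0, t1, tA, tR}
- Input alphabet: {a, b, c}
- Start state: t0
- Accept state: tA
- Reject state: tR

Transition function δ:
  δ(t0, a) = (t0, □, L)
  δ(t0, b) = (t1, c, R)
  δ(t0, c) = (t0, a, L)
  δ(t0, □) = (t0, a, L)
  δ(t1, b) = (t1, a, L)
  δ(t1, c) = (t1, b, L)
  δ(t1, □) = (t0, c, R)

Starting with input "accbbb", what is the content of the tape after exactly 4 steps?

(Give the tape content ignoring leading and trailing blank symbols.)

Execution trace:
Initial: [t0]accbbb
Step 1: δ(t0, a) = (t0, □, L) → [t0]□□ccbbb
Step 2: δ(t0, □) = (t0, a, L) → [t0]□a□ccbbb
Step 3: δ(t0, □) = (t0, a, L) → [t0]□aa□ccbbb
Step 4: δ(t0, □) = (t0, a, L) → [t0]□aaa□ccbbb

After 4 steps, the tape (ignoring leading/trailing blanks) is: aaa□ccbbb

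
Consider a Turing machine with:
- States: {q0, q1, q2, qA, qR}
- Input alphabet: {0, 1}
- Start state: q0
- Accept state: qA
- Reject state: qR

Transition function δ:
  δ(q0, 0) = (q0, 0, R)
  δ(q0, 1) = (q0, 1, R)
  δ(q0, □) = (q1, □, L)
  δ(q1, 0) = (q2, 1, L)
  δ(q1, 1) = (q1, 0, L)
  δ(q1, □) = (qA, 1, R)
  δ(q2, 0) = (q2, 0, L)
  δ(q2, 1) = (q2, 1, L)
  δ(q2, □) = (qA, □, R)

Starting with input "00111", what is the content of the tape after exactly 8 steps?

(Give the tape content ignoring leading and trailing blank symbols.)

Execution trace:
Initial: [q0]00111
Step 1: δ(q0, 0) = (q0, 0, R) → 0[q0]0111
Step 2: δ(q0, 0) = (q0, 0, R) → 00[q0]111
Step 3: δ(q0, 1) = (q0, 1, R) → 001[q0]11
Step 4: δ(q0, 1) = (q0, 1, R) → 0011[q0]1
Step 5: δ(q0, 1) = (q0, 1, R) → 00111[q0]□
Step 6: δ(q0, □) = (q1, □, L) → 0011[q1]1□
Step 7: δ(q1, 1) = (q1, 0, L) → 001[q1]10□
Step 8: δ(q1, 1) = (q1, 0, L) → 00[q1]100□

After 8 steps, the tape (ignoring leading/trailing blanks) is: 00100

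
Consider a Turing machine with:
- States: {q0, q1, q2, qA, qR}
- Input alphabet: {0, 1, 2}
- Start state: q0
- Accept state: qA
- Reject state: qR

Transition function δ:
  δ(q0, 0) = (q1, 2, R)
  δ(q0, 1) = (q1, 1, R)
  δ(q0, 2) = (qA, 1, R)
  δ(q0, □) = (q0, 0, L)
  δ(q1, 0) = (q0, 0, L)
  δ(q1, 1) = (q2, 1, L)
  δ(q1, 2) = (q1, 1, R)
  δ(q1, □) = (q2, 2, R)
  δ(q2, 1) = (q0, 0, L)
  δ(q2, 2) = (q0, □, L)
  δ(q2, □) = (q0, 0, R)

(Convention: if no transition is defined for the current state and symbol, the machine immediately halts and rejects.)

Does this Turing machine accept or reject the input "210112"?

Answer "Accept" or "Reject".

Execution trace:
Initial: [q0]210112
Step 1: δ(q0, 2) = (qA, 1, R) → 1[qA]10112

The machine reaches the accept state qA and halts.

Answer: Accept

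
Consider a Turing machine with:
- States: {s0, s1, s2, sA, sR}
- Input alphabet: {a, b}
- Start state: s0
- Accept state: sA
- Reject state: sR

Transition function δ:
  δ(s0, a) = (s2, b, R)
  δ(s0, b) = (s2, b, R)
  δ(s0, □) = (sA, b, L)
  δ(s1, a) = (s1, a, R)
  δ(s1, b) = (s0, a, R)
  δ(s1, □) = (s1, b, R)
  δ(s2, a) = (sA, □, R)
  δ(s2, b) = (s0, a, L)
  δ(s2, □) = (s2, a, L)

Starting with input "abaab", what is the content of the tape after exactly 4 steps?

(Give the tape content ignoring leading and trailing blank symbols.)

Execution trace:
Initial: [s0]abaab
Step 1: δ(s0, a) = (s2, b, R) → b[s2]baab
Step 2: δ(s2, b) = (s0, a, L) → [s0]baaab
Step 3: δ(s0, b) = (s2, b, R) → b[s2]aaab
Step 4: δ(s2, a) = (sA, □, R) → b□[sA]aab

The machine reaches the accept state sA and halts.

After 4 steps, the tape (ignoring leading/trailing blanks) is: b□aab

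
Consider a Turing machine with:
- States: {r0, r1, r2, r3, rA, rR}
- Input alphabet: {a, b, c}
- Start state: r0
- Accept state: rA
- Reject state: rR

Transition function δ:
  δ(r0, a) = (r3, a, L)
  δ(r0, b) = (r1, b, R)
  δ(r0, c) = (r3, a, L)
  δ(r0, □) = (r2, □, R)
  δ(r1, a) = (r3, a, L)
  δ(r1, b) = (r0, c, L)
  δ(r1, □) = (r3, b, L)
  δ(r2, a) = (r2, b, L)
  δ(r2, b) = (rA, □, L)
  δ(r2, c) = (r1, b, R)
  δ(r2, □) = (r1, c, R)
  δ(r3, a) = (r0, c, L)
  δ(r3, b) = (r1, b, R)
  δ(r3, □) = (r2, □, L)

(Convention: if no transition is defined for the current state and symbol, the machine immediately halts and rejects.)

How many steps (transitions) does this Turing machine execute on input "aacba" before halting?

Execution trace:
Initial: [r0]aacba
Step 1: δ(r0, a) = (r3, a, L) → [r3]□aacba
Step 2: δ(r3, □) = (r2, □, L) → [r2]□□aacba
Step 3: δ(r2, □) = (r1, c, R) → c[r1]□aacba
Step 4: δ(r1, □) = (r3, b, L) → [r3]cbaacba

No transition is defined for δ(r3, c). By convention the machine halts and rejects.

The machine executed 4 steps before halting.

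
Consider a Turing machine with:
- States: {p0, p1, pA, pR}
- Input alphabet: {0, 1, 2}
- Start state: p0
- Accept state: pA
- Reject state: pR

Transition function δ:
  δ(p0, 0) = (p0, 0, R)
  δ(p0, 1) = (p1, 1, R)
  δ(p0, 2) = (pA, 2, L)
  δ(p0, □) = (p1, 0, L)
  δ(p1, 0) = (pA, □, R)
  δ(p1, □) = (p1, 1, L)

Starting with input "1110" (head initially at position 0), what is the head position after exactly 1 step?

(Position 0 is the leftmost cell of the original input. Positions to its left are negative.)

Execution trace (head position shown):
Step 0: [p0]1110  (head at position 0)
Step 1: move right → 1[p1]110  (head at position 1)

After 1 step, the head is at position 1.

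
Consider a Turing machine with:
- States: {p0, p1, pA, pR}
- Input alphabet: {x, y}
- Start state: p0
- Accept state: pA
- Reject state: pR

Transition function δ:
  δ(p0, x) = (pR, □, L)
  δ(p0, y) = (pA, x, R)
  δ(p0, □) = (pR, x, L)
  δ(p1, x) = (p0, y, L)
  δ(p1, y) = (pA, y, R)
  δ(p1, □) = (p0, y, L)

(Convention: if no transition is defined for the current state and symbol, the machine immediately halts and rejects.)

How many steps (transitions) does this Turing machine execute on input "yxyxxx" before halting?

Execution trace:
Initial: [p0]yxyxxx
Step 1: δ(p0, y) = (pA, x, R) → x[pA]xyxxx

The machine reaches the accept state pA and halts.

The machine executed 1 step before halting.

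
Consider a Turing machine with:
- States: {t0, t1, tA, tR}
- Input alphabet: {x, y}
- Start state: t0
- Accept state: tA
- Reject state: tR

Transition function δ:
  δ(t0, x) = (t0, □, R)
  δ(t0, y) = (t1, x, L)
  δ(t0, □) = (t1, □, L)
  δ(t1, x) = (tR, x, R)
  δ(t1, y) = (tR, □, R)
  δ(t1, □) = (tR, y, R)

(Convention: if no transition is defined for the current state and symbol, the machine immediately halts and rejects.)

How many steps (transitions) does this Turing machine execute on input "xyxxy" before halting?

Execution trace:
Initial: [t0]xyxxy
Step 1: δ(t0, x) = (t0, □, R) → □[t0]yxxy
Step 2: δ(t0, y) = (t1, x, L) → [t1]□xxxy
Step 3: δ(t1, □) = (tR, y, R) → y[tR]xxxy

The machine reaches the reject state tR and halts.

The machine executed 3 steps before halting.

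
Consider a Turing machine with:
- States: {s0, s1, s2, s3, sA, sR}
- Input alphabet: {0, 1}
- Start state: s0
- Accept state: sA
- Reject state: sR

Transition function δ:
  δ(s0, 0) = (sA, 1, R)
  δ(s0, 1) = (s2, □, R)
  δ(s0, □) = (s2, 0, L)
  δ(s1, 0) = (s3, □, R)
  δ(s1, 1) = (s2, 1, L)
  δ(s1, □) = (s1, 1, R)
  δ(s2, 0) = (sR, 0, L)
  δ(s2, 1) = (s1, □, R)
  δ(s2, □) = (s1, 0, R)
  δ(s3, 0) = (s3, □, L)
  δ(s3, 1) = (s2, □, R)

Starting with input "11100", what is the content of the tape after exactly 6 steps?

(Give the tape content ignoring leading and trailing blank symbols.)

Execution trace:
Initial: [s0]11100
Step 1: δ(s0, 1) = (s2, □, R) → □[s2]1100
Step 2: δ(s2, 1) = (s1, □, R) → □□[s1]100
Step 3: δ(s1, 1) = (s2, 1, L) → □[s2]□100
Step 4: δ(s2, □) = (s1, 0, R) → □0[s1]100
Step 5: δ(s1, 1) = (s2, 1, L) → □[s2]0100
Step 6: δ(s2, 0) = (sR, 0, L) → [sR]□0100

The machine reaches the reject state sR and halts.

After 6 steps, the tape (ignoring leading/trailing blanks) is: 0100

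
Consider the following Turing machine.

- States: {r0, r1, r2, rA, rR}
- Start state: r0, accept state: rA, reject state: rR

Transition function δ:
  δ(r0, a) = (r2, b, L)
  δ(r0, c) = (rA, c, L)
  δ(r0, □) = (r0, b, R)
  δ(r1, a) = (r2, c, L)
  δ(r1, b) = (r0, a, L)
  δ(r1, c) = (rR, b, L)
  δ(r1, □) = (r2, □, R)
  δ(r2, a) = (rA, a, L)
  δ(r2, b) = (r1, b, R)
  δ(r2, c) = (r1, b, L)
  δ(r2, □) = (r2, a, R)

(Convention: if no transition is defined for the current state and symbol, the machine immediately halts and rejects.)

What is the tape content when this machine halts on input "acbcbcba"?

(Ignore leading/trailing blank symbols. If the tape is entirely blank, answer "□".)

Execution trace:
Initial: [r0]acbcbcba
Step 1: δ(r0, a) = (r2, b, L) → [r2]□bcbcbcba
Step 2: δ(r2, □) = (r2, a, R) → a[r2]bcbcbcba
Step 3: δ(r2, b) = (r1, b, R) → ab[r1]cbcbcba
Step 4: δ(r1, c) = (rR, b, L) → a[rR]bbbcbcba

The machine reaches the reject state rR and halts.

Final tape (ignoring leading/trailing blanks): abbbcbcba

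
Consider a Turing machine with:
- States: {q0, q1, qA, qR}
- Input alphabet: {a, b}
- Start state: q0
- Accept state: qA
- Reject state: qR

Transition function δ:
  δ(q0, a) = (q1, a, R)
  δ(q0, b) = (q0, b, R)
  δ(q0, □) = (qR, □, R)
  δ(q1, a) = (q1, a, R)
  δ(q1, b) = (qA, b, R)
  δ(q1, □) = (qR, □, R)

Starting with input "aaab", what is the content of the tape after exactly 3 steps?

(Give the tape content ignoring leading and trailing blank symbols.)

Execution trace:
Initial: [q0]aaab
Step 1: δ(q0, a) = (q1, a, R) → a[q1]aab
Step 2: δ(q1, a) = (q1, a, R) → aa[q1]ab
Step 3: δ(q1, a) = (q1, a, R) → aaa[q1]b

After 3 steps, the tape (ignoring leading/trailing blanks) is: aaab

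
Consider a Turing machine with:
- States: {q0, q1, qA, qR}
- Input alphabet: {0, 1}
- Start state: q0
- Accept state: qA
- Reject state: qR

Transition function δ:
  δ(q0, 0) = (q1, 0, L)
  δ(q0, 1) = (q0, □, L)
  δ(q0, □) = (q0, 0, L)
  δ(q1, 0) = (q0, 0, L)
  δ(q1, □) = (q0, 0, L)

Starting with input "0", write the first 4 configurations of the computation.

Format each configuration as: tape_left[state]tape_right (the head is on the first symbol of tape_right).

Transitions applied:
Step 1: δ(q0, 0) = (q1, 0, L)
Step 2: δ(q1, □) = (q0, 0, L)
Step 3: δ(q0, □) = (q0, 0, L)

The first 4 configurations are:
[q0]0 ⊢ [q1]□0 ⊢ [q0]□00 ⊢ [q0]□000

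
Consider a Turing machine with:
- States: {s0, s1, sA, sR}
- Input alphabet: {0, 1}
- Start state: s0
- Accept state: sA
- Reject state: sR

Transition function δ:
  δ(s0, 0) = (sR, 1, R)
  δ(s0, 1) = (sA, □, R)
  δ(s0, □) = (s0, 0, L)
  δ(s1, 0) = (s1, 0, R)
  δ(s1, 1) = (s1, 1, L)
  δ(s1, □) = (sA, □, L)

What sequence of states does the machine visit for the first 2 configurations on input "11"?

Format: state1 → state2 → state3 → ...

Execution trace:
Initial: [s0]11
Step 1: δ(s0, 1) = (sA, □, R) → □[sA]1

The machine reaches the accept state sA and halts.

State sequence: s0 → sA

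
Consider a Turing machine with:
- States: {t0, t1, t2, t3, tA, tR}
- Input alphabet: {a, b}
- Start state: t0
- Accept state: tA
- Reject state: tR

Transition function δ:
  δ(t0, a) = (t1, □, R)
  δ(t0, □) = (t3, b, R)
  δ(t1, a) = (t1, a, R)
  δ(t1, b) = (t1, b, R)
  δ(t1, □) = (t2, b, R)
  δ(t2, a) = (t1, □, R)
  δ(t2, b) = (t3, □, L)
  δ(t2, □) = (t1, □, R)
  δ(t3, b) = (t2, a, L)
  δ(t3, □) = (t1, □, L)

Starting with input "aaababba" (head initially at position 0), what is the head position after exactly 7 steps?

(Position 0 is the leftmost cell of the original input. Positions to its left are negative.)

Execution trace (head position shown):
Step 0: [t0]aaababba  (head at position 0)
Step 1: move right → □[t1]aababba  (head at position 1)
Step 2: move right → □a[t1]ababba  (head at position 2)
Step 3: move right → □aa[t1]babba  (head at position 3)
Step 4: move right → □aab[t1]abba  (head at position 4)
Step 5: move right → □aaba[t1]bba  (head at position 5)
Step 6: move right → □aabab[t1]ba  (head at position 6)
Step 7: move right → □aababb[t1]a  (head at position 7)

After 7 steps, the head is at position 7.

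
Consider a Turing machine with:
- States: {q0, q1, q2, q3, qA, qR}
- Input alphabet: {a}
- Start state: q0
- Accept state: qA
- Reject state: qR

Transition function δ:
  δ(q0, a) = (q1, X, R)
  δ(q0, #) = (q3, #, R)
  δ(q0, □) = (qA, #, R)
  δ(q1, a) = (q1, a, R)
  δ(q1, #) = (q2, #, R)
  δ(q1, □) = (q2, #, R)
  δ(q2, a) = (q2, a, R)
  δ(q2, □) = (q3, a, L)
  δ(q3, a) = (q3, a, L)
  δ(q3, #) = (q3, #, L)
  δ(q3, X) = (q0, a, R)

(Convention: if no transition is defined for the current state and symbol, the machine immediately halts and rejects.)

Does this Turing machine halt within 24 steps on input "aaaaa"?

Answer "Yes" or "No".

Execution trace:
Initial: [q0]aaaaa
Step 1: δ(q0, a) = (q1, X, R) → X[q1]aaaa
Step 2: δ(q1, a) = (q1, a, R) → Xa[q1]aaa
Step 3: δ(q1, a) = (q1, a, R) → Xaa[q1]aa
Step 4: δ(q1, a) = (q1, a, R) → Xaaa[q1]a
Step 5: δ(q1, a) = (q1, a, R) → Xaaaa[q1]□
Step 6: δ(q1, □) = (q2, #, R) → Xaaaa#[q2]□
Step 7: δ(q2, □) = (q3, a, L) → Xaaaa[q3]#a
Step 8: δ(q3, #) = (q3, #, L) → Xaaa[q3]a#a
Step 9: δ(q3, a) = (q3, a, L) → Xaa[q3]aa#a
Step 10: δ(q3, a) = (q3, a, L) → Xa[q3]aaa#a
Step 11: δ(q3, a) = (q3, a, L) → X[q3]aaaa#a
Step 12: δ(q3, a) = (q3, a, L) → [q3]Xaaaa#a
Step 13: δ(q3, X) = (q0, a, R) → a[q0]aaaa#a
Step 14: δ(q0, a) = (q1, X, R) → aX[q1]aaa#a
Step 15: δ(q1, a) = (q1, a, R) → aXa[q1]aa#a
Step 16: δ(q1, a) = (q1, a, R) → aXaa[q1]a#a
Step 17: δ(q1, a) = (q1, a, R) → aXaaa[q1]#a
Step 18: δ(q1, #) = (q2, #, R) → aXaaa#[q2]a
Step 19: δ(q2, a) = (q2, a, R) → aXaaa#a[q2]□
Step 20: δ(q2, □) = (q3, a, L) → aXaaa#[q3]aa
Step 21: δ(q3, a) = (q3, a, L) → aXaaa[q3]#aa
Step 22: δ(q3, #) = (q3, #, L) → aXaa[q3]a#aa
Step 23: δ(q3, a) = (q3, a, L) → aXa[q3]aa#aa
Step 24: δ(q3, a) = (q3, a, L) → aX[q3]aaa#aa

The machine has not reached a halting state after 24 steps.
The machine did not halt within the 24-step bound.

Answer: No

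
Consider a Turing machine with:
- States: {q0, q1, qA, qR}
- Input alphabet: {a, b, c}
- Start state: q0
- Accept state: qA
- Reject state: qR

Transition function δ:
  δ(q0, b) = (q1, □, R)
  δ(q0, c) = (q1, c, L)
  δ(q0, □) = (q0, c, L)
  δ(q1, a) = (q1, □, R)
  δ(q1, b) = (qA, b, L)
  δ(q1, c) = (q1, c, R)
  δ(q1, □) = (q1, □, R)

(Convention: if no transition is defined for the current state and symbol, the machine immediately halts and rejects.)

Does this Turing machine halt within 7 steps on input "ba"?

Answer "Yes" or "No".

Execution trace:
Initial: [q0]ba
Step 1: δ(q0, b) = (q1, □, R) → □[q1]a
Step 2: δ(q1, a) = (q1, □, R) → □□[q1]□
Step 3: δ(q1, □) = (q1, □, R) → □□□[q1]□
Step 4: δ(q1, □) = (q1, □, R) → □□□□[q1]□
Step 5: δ(q1, □) = (q1, □, R) → □□□□□[q1]□
Step 6: δ(q1, □) = (q1, □, R) → □□□□□□[q1]□
Step 7: δ(q1, □) = (q1, □, R) → □□□□□□□[q1]□

The machine has not reached a halting state after 7 steps.
The machine did not halt within the 7-step bound.

Answer: No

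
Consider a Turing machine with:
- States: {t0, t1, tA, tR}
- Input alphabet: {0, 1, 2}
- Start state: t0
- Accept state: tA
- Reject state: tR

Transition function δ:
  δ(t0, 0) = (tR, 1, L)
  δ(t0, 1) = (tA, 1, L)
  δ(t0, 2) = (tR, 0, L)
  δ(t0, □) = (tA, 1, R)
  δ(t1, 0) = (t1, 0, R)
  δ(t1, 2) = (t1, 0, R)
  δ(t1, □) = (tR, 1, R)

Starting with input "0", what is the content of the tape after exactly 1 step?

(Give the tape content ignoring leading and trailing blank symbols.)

Execution trace:
Initial: [t0]0
Step 1: δ(t0, 0) = (tR, 1, L) → [tR]□1

The machine reaches the reject state tR and halts.

After 1 step, the tape (ignoring leading/trailing blanks) is: 1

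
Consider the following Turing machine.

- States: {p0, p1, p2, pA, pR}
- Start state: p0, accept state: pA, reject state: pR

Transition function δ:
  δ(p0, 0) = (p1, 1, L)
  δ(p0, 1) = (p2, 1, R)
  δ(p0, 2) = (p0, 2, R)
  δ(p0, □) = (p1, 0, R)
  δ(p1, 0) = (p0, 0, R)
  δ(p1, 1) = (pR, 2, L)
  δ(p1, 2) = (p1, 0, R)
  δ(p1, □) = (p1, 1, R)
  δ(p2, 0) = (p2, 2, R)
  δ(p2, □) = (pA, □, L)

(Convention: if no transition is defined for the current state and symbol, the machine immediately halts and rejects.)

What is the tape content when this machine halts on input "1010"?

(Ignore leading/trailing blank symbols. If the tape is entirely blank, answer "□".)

Execution trace:
Initial: [p0]1010
Step 1: δ(p0, 1) = (p2, 1, R) → 1[p2]010
Step 2: δ(p2, 0) = (p2, 2, R) → 12[p2]10

No transition is defined for δ(p2, 1). By convention the machine halts and rejects.

Final tape (ignoring leading/trailing blanks): 1210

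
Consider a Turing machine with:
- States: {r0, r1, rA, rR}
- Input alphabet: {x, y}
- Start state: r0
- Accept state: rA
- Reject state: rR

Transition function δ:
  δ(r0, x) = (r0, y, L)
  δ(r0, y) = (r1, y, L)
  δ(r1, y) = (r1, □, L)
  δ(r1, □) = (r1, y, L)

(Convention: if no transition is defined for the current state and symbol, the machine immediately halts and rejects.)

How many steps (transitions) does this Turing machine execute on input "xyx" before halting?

Execution trace:
Initial: [r0]xyx
Step 1: δ(r0, x) = (r0, y, L) → [r0]□yyx

No transition is defined for δ(r0, □). By convention the machine halts and rejects.

The machine executed 1 step before halting.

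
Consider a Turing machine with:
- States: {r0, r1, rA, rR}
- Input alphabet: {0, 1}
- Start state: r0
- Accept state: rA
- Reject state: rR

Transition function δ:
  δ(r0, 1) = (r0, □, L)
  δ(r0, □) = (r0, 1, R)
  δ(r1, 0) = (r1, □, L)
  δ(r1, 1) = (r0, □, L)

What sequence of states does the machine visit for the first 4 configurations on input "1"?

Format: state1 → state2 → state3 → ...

Execution trace:
Initial: [r0]1
Step 1: δ(r0, 1) = (r0, □, L) → [r0]□□
Step 2: δ(r0, □) = (r0, 1, R) → 1[r0]□
Step 3: δ(r0, □) = (r0, 1, R) → 11[r0]□

State sequence: r0 → r0 → r0 → r0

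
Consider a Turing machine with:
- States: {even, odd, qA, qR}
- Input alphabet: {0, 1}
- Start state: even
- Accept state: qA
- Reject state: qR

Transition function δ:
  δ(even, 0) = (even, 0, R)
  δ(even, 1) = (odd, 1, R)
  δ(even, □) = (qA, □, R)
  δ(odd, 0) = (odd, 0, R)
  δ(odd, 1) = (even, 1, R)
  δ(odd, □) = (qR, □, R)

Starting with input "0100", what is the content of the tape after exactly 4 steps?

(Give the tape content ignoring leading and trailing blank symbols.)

Execution trace:
Initial: [even]0100
Step 1: δ(even, 0) = (even, 0, R) → 0[even]100
Step 2: δ(even, 1) = (odd, 1, R) → 01[odd]00
Step 3: δ(odd, 0) = (odd, 0, R) → 010[odd]0
Step 4: δ(odd, 0) = (odd, 0, R) → 0100[odd]□

After 4 steps, the tape (ignoring leading/trailing blanks) is: 0100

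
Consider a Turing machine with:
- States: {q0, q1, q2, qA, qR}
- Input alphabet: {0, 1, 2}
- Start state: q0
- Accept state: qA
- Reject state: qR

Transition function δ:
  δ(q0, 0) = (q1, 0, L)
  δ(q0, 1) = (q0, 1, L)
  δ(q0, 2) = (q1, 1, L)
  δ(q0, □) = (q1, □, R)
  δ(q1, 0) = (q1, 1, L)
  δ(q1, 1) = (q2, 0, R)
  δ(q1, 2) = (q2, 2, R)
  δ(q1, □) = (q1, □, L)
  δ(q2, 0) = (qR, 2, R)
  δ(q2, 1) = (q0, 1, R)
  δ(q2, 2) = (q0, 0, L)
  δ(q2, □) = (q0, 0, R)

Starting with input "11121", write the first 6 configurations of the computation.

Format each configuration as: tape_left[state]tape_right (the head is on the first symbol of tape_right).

Transitions applied:
Step 1: δ(q0, 1) = (q0, 1, L)
Step 2: δ(q0, □) = (q1, □, R)
Step 3: δ(q1, 1) = (q2, 0, R)
Step 4: δ(q2, 1) = (q0, 1, R)
Step 5: δ(q0, 1) = (q0, 1, L)

The first 6 configurations are:
[q0]11121 ⊢ [q0]□11121 ⊢ □[q1]11121 ⊢ □0[q2]1121 ⊢ □01[q0]121 ⊢ □0[q0]1121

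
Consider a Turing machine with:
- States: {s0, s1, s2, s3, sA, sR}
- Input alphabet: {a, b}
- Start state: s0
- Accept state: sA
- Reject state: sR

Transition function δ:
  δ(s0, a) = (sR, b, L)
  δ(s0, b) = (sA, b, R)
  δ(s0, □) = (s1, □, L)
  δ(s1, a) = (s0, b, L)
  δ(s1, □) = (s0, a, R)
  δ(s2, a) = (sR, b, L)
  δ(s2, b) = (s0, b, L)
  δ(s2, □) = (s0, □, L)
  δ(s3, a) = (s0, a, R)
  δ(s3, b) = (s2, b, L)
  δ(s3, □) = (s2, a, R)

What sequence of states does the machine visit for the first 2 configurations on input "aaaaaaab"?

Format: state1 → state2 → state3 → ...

Execution trace:
Initial: [s0]aaaaaaab
Step 1: δ(s0, a) = (sR, b, L) → [sR]□baaaaaab

The machine reaches the reject state sR and halts.

State sequence: s0 → sR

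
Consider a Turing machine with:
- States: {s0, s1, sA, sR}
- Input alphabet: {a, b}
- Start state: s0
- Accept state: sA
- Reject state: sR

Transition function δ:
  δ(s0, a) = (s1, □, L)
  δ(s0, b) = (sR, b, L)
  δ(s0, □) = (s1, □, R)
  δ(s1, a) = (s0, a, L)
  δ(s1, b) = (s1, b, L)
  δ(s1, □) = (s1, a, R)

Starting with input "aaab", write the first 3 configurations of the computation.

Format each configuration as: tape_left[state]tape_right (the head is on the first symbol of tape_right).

Transitions applied:
Step 1: δ(s0, a) = (s1, □, L)
Step 2: δ(s1, □) = (s1, a, R)

The first 3 configurations are:
[s0]aaab ⊢ [s1]□□aab ⊢ a[s1]□aab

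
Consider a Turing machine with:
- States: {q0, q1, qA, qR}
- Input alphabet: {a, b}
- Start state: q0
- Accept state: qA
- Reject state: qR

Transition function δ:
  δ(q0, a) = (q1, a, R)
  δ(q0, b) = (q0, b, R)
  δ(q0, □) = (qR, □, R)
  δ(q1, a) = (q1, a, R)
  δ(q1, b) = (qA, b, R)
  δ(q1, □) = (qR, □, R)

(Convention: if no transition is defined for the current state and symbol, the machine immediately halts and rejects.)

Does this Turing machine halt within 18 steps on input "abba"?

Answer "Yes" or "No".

Execution trace:
Initial: [q0]abba
Step 1: δ(q0, a) = (q1, a, R) → a[q1]bba
Step 2: δ(q1, b) = (qA, b, R) → ab[qA]ba

The machine reaches the accept state qA and halts.
The machine halted after 2 steps (within the 18-step bound).

Answer: Yes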